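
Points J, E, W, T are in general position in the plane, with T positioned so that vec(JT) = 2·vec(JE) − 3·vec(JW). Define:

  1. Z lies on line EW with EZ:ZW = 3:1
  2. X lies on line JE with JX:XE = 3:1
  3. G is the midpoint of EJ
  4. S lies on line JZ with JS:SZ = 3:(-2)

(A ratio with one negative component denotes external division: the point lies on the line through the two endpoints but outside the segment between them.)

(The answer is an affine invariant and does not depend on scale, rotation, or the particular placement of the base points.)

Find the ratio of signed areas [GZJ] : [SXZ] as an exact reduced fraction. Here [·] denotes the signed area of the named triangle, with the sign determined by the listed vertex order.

Work in coordinates with J = (0, 0), E = (1, 0), W = (0, 1), T = (2, -3).
1. Z lies on line EW with EZ:ZW = 3:1 ⇒ Z = (1/4, 3/4)
2. X lies on line JE with JX:XE = 3:1 ⇒ X = (3/4, 0)
3. G is the midpoint of EJ ⇒ G = (1/2, 0)
4. S lies on line JZ with JS:SZ = 3:(-2) ⇒ S = (3/4, 9/4)
2·[GZJ] = 3/8, 2·[SXZ] = -9/8
[GZJ]:[SXZ] = 3/8:-9/8 = -1/3

[GZJ]:[SXZ] = -1/3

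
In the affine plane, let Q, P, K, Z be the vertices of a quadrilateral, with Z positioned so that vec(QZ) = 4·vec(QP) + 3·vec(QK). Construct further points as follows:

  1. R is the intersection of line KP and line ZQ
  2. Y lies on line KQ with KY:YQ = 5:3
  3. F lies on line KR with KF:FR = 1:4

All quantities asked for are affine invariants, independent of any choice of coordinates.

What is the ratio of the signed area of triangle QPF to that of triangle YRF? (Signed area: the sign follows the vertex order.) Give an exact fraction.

[QPF]:[YRF] = 31/10

Choose coordinates Q = (0, 0), P = (1, 0), K = (0, 1), Z = (4, 3).
1. R is the intersection of line KP and line ZQ ⇒ R = (4/7, 3/7)
2. Y lies on line KQ with KY:YQ = 5:3 ⇒ Y = (0, 3/8)
3. F lies on line KR with KF:FR = 1:4 ⇒ F = (4/35, 31/35)
2·[QPF] = 31/35, 2·[YRF] = 2/7
[QPF]:[YRF] = 31/35:2/7 = 31/10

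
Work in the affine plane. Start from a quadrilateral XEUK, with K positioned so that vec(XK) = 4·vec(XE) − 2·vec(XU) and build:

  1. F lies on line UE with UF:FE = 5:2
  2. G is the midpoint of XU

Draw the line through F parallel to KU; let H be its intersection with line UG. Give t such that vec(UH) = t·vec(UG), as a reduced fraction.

t = 5/14

Set X = (0, 0), E = (1, 0), U = (0, 1), K = (4, -2); any affine frame gives the same invariant.
1. F lies on line UE with UF:FE = 5:2 ⇒ F = (5/7, 2/7)
2. G is the midpoint of XU ⇒ G = (0, 1/2)
through F parallel to KU: direction (-4, 3); meets UG at H = (0, 23/28)
H = U + t·(G−U) with t = 5/14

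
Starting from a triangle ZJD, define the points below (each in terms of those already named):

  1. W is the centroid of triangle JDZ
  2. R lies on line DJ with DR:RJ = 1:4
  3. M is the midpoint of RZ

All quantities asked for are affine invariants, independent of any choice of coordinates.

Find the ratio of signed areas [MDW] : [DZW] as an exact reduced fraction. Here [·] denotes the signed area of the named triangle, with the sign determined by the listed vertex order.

Work in coordinates with Z = (0, 0), J = (1, 0), D = (0, 1).
1. W is the centroid of triangle JDZ ⇒ W = (1/3, 1/3)
2. R lies on line DJ with DR:RJ = 1:4 ⇒ R = (1/5, 4/5)
3. M is the midpoint of RZ ⇒ M = (1/10, 2/5)
2·[MDW] = -2/15, 2·[DZW] = 1/3
[MDW]:[DZW] = -2/15:1/3 = -2/5

[MDW]:[DZW] = -2/5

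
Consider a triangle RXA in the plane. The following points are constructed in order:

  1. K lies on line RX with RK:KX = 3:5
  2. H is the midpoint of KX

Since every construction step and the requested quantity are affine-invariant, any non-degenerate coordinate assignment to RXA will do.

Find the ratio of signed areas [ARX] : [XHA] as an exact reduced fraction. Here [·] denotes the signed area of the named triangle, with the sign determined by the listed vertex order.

Assign R = (0, 0), X = (1, 0), A = (0, 1) — the answer is frame-independent, so this choice is without loss of generality.
1. K lies on line RX with RK:KX = 3:5 ⇒ K = (3/8, 0)
2. H is the midpoint of KX ⇒ H = (11/16, 0)
2·[ARX] = 1, 2·[XHA] = -5/16
[ARX]:[XHA] = 1:-5/16 = -16/5

[ARX]:[XHA] = -16/5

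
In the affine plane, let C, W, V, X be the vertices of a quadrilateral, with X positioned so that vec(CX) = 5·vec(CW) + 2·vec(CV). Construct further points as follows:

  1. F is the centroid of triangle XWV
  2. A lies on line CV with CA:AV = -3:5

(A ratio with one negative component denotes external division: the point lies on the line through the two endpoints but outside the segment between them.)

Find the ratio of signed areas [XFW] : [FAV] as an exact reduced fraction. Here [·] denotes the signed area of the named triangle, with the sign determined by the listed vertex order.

Set C = (0, 0), W = (1, 0), V = (0, 1), X = (5, 2); any affine frame gives the same invariant.
1. F is the centroid of triangle XWV ⇒ F = (2, 1)
2. A lies on line CV with CA:AV = -3:5 ⇒ A = (0, -3/2)
2·[XFW] = 2, 2·[FAV] = -5
[XFW]:[FAV] = 2:-5 = -2/5

[XFW]:[FAV] = -2/5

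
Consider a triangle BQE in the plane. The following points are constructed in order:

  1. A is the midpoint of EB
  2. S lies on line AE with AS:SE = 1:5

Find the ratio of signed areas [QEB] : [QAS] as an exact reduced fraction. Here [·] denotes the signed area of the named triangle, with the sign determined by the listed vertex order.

[QEB]:[QAS] = -12

Work in coordinates with B = (0, 0), Q = (1, 0), E = (0, 1).
1. A is the midpoint of EB ⇒ A = (0, 1/2)
2. S lies on line AE with AS:SE = 1:5 ⇒ S = (0, 7/12)
2·[QEB] = 1, 2·[QAS] = -1/12
[QEB]:[QAS] = 1:-1/12 = -12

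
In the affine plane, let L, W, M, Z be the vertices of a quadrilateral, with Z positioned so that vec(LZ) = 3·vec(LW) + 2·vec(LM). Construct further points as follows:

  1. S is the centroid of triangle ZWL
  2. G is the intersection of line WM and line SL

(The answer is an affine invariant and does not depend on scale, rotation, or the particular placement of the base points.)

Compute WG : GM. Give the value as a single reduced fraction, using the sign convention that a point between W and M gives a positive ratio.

Work in coordinates with L = (0, 0), W = (1, 0), M = (0, 1), Z = (3, 2).
1. S is the centroid of triangle ZWL ⇒ S = (4/3, 2/3)
2. G is the intersection of line WM and line SL ⇒ G = (2/3, 1/3)
G = W + t·(M−W) with t = 1/3, so WG:GM = t:(1−t) = 1/3:2/3

WG:GM = 1/2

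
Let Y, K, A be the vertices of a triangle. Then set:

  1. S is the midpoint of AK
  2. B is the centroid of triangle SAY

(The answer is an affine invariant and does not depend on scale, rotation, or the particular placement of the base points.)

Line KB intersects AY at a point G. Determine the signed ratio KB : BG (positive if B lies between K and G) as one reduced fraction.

KB:BG = 5

Set Y = (0, 0), K = (1, 0), A = (0, 1); any affine frame gives the same invariant.
1. S is the midpoint of AK ⇒ S = (1/2, 1/2)
2. B is the centroid of triangle SAY ⇒ B = (1/6, 1/2)
line KB meets AY at G = (0, 3/5)
B = K + t·(G−K) with t = 5/6, so KB:BG = 5/6:1/6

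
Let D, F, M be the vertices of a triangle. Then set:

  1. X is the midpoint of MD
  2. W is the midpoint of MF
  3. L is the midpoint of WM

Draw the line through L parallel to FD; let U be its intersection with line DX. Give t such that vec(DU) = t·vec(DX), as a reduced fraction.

t = 3/2

Set D = (0, 0), F = (1, 0), M = (0, 1); any affine frame gives the same invariant.
1. X is the midpoint of MD ⇒ X = (0, 1/2)
2. W is the midpoint of MF ⇒ W = (1/2, 1/2)
3. L is the midpoint of WM ⇒ L = (1/4, 3/4)
through L parallel to FD: direction (-1, 0); meets DX at U = (0, 3/4)
U = D + t·(X−D) with t = 3/2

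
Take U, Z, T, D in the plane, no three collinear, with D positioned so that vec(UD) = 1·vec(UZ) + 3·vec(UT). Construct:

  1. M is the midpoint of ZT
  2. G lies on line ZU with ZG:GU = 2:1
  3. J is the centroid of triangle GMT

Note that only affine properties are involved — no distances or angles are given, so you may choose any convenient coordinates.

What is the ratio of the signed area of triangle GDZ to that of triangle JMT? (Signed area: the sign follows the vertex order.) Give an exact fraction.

Set U = (0, 0), Z = (1, 0), T = (0, 1), D = (1, 3); any affine frame gives the same invariant.
1. M is the midpoint of ZT ⇒ M = (1/2, 1/2)
2. G lies on line ZU with ZG:GU = 2:1 ⇒ G = (1/3, 0)
3. J is the centroid of triangle GMT ⇒ J = (5/18, 1/2)
2·[GDZ] = -2, 2·[JMT] = 1/9
[GDZ]:[JMT] = -2:1/9 = -18

[GDZ]:[JMT] = -18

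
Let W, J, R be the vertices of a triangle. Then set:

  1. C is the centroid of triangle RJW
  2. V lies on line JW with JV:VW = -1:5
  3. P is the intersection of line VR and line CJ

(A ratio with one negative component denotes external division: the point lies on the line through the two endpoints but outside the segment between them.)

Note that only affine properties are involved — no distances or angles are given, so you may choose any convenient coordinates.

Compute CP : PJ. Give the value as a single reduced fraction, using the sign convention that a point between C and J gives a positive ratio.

Choose coordinates W = (0, 0), J = (1, 0), R = (0, 1).
1. C is the centroid of triangle RJW ⇒ C = (1/3, 1/3)
2. V lies on line JW with JV:VW = -1:5 ⇒ V = (5/4, 0)
3. P is the intersection of line VR and line CJ ⇒ P = (5/3, -1/3)
P = C + t·(J−C) with t = 2, so CP:PJ = t:(1−t) = 2:-1

CP:PJ = -2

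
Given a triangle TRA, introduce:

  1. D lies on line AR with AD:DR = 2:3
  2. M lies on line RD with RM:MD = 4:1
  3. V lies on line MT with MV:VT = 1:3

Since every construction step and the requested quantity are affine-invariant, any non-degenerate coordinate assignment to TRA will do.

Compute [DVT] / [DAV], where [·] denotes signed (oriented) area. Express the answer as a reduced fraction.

[DVT]:[DAV] = -9/10

Assign T = (0, 0), R = (1, 0), A = (0, 1) — the answer is frame-independent, so this choice is without loss of generality.
1. D lies on line AR with AD:DR = 2:3 ⇒ D = (2/5, 3/5)
2. M lies on line RD with RM:MD = 4:1 ⇒ M = (13/25, 12/25)
3. V lies on line MT with MV:VT = 1:3 ⇒ V = (39/100, 9/25)
2·[DVT] = -9/100, 2·[DAV] = 1/10
[DVT]:[DAV] = -9/100:1/10 = -9/10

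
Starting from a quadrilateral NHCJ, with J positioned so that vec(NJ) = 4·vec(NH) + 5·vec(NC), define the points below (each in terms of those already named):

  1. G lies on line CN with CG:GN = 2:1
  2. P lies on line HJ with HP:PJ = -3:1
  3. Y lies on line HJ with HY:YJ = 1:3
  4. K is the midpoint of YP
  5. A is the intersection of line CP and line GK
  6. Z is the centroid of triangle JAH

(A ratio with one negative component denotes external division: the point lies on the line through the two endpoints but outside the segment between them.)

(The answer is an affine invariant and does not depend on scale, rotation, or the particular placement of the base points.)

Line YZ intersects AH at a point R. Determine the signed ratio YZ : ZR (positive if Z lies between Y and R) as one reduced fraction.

YZ:ZR = -1/4

Work in coordinates with N = (0, 0), H = (1, 0), C = (0, 1), J = (4, 5).
1. G lies on line CN with CG:GN = 2:1 ⇒ G = (0, 1/3)
2. P lies on line HJ with HP:PJ = -3:1 ⇒ P = (11/2, 15/2)
3. Y lies on line HJ with HY:YJ = 1:3 ⇒ Y = (7/4, 5/4)
4. K is the midpoint of YP ⇒ K = (29/8, 35/8)
5. A is the intersection of line CP and line GK ⇒ A = (-319/32, -345/32)
6. Z is the centroid of triangle JAH ⇒ Z = (-53/32, -185/96)
line YZ meets AH at R = (383/32, 345/32)
Z = Y + t·(R−Y) with t = -1/3, so YZ:ZR = -1/3:4/3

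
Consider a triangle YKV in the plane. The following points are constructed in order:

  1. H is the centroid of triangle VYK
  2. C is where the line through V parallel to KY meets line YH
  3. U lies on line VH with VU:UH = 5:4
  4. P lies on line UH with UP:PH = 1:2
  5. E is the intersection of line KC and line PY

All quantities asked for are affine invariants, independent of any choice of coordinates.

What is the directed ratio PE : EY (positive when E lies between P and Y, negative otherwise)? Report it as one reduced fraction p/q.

PE:EY = -62/81

Choose coordinates Y = (0, 0), K = (1, 0), V = (0, 1).
1. H is the centroid of triangle VYK ⇒ H = (1/3, 1/3)
2. C is where the line through V parallel to KY meets line YH ⇒ C = (1, 1)
3. U lies on line VH with VU:UH = 5:4 ⇒ U = (5/27, 17/27)
4. P lies on line UH with UP:PH = 1:2 ⇒ P = (19/81, 43/81)
5. E is the intersection of line KC and line PY ⇒ E = (1, 43/19)
E = P + t·(Y−P) with t = -62/19, so PE:EY = t:(1−t) = -62/19:81/19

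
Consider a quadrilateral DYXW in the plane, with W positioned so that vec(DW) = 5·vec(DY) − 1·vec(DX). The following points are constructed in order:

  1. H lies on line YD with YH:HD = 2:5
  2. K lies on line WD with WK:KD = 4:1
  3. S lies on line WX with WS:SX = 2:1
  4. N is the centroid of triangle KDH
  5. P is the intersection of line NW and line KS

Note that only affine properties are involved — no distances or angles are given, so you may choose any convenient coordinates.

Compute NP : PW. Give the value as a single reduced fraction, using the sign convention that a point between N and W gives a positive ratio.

Work in coordinates with D = (0, 0), Y = (1, 0), X = (0, 1), W = (5, -1).
1. H lies on line YD with YH:HD = 2:5 ⇒ H = (5/7, 0)
2. K lies on line WD with WK:KD = 4:1 ⇒ K = (1, -1/5)
3. S lies on line WX with WS:SX = 2:1 ⇒ S = (5/3, 1/3)
4. N is the centroid of triangle KDH ⇒ N = (4/7, -1/15)
5. P is the intersection of line NW and line KS ⇒ P = (49/47, -39/235)
P = N + t·(W−N) with t = 5/47, so NP:PW = t:(1−t) = 5/47:42/47

NP:PW = 5/42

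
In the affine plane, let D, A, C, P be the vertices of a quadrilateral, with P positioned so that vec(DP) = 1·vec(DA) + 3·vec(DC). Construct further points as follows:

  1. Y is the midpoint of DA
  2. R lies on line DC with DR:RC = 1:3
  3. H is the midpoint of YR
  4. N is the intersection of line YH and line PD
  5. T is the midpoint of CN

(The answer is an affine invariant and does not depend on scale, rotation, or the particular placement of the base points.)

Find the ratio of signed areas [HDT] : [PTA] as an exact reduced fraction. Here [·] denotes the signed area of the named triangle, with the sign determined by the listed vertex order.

Set D = (0, 0), A = (1, 0), C = (0, 1), P = (1, 3); any affine frame gives the same invariant.
1. Y is the midpoint of DA ⇒ Y = (1/2, 0)
2. R lies on line DC with DR:RC = 1:3 ⇒ R = (0, 1/4)
3. H is the midpoint of YR ⇒ H = (1/4, 1/8)
4. N is the intersection of line YH and line PD ⇒ N = (1/14, 3/14)
5. T is the midpoint of CN ⇒ T = (1/28, 17/28)
2·[HDT] = -33/224, 2·[PTA] = 81/28
[HDT]:[PTA] = -33/224:81/28 = -11/216

[HDT]:[PTA] = -11/216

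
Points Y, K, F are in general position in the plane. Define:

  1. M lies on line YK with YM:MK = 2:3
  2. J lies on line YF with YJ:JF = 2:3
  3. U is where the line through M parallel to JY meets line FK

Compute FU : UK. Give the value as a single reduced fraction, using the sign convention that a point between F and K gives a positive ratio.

Choose coordinates Y = (0, 0), K = (1, 0), F = (0, 1).
1. M lies on line YK with YM:MK = 2:3 ⇒ M = (2/5, 0)
2. J lies on line YF with YJ:JF = 2:3 ⇒ J = (0, 2/5)
3. U is where the line through M parallel to JY meets line FK ⇒ U = (2/5, 3/5)
U = F + t·(K−F) with t = 2/5, so FU:UK = t:(1−t) = 2/5:3/5

FU:UK = 2/3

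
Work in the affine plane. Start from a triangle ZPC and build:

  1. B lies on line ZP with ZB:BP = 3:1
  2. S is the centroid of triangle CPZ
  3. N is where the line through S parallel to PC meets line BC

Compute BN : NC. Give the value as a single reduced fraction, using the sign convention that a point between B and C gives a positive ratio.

Work in coordinates with Z = (0, 0), P = (1, 0), C = (0, 1).
1. B lies on line ZP with ZB:BP = 3:1 ⇒ B = (3/4, 0)
2. S is the centroid of triangle CPZ ⇒ S = (1/3, 1/3)
3. N is where the line through S parallel to PC meets line BC ⇒ N = (1, -1/3)
N = B + t·(C−B) with t = -1/3, so BN:NC = t:(1−t) = -1/3:4/3

BN:NC = -1/4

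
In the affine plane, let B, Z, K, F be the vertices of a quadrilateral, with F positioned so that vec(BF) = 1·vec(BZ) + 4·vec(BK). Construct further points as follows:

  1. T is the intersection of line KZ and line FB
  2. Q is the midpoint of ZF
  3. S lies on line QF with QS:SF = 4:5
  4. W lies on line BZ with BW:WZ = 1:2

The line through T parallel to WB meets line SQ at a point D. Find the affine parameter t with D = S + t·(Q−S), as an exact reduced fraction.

Assign B = (0, 0), Z = (1, 0), K = (0, 1), F = (1, 4) — the answer is frame-independent, so this choice is without loss of generality.
1. T is the intersection of line KZ and line FB ⇒ T = (1/5, 4/5)
2. Q is the midpoint of ZF ⇒ Q = (1, 2)
3. S lies on line QF with QS:SF = 4:5 ⇒ S = (1, 26/9)
4. W lies on line BZ with BW:WZ = 1:2 ⇒ W = (1/3, 0)
through T parallel to WB: direction (-1/3, 0); meets SQ at D = (1, 4/5)
D = S + t·(Q−S) with t = 47/20

t = 47/20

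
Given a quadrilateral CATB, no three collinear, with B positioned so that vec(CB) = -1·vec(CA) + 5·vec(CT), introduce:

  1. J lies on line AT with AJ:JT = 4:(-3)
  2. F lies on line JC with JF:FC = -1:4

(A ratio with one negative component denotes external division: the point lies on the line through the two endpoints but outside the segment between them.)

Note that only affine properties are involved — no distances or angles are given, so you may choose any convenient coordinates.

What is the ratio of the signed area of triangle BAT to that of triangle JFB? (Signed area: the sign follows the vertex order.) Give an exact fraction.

[BAT]:[JFB] = 9/11

Set C = (0, 0), A = (1, 0), T = (0, 1), B = (-1, 5); any affine frame gives the same invariant.
1. J lies on line AT with AJ:JT = 4:(-3) ⇒ J = (-3, 4)
2. F lies on line JC with JF:FC = -1:4 ⇒ F = (-4, 16/3)
2·[BAT] = -3, 2·[JFB] = -11/3
[BAT]:[JFB] = -3:-11/3 = 9/11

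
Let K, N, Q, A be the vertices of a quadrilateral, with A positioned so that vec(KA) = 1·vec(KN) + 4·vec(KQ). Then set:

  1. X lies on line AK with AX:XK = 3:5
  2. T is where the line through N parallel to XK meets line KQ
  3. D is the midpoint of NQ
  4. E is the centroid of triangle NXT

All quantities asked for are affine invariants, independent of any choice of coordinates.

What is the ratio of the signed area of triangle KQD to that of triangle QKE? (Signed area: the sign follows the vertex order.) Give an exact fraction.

Work in coordinates with K = (0, 0), N = (1, 0), Q = (0, 1), A = (1, 4).
1. X lies on line AK with AX:XK = 3:5 ⇒ X = (5/8, 5/2)
2. T is where the line through N parallel to XK meets line KQ ⇒ T = (0, -4)
3. D is the midpoint of NQ ⇒ D = (1/2, 1/2)
4. E is the centroid of triangle NXT ⇒ E = (13/24, -1/2)
2·[KQD] = -1/2, 2·[QKE] = 13/24
[KQD]:[QKE] = -1/2:13/24 = -12/13

[KQD]:[QKE] = -12/13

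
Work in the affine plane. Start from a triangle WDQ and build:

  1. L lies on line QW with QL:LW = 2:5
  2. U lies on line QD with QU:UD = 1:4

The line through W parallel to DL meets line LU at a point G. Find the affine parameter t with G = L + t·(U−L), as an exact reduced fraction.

t = -25/8

Assign W = (0, 0), D = (1, 0), Q = (0, 1) — the answer is frame-independent, so this choice is without loss of generality.
1. L lies on line QW with QL:LW = 2:5 ⇒ L = (0, 5/7)
2. U lies on line QD with QU:UD = 1:4 ⇒ U = (1/5, 4/5)
through W parallel to DL: direction (-1, 5/7); meets LU at G = (-5/8, 25/56)
G = L + t·(U−L) with t = -25/8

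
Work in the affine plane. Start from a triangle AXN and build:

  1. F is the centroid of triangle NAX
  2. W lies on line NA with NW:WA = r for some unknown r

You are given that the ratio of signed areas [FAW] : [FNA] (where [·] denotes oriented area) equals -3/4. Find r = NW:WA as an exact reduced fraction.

Choose coordinates A = (0, 0), X = (1, 0), N = (0, 1).
1. F is the centroid of triangle NAX ⇒ F = (1/3, 1/3)
2. With NW:WA = r, write λ = r/(r+1) so W = N + λ·(A−N); W is affine-linear in λ
Every point depending on W is an affine combination of W and λ-independent points, so each such coordinate is linear in λ; the λ² term in each signed area is a multiple of (A−N)×(A−N) = 0, so 2·[FAW] and 2·[FNA] are each linear in λ. Evaluating at λ=0 and λ=1:
  2·[FAW] = 1/3·λ − 1/3,   2·[FNA] = 1/3
So [FAW]:[FNA] = (1/3·λ − 1/3) / (1/3). Setting this equal to -3/4:
  1/3·λ − 1/3 = -3/4·(1/3)  ⇒  λ = 1/4
Then r = λ/(1−λ) = (1/4)/(3/4) = 1/3. Check: with r = 1/3, W = (0, 3/4) and [FAW]:[FNA] = -3/4 as required.

r = 1/3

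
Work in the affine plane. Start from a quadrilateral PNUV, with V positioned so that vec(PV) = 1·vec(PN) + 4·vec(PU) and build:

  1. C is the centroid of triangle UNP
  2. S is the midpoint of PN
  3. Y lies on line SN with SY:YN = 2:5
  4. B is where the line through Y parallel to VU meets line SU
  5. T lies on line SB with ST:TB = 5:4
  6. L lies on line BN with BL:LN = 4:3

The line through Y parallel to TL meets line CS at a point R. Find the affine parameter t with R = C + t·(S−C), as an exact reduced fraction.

Set P = (0, 0), N = (1, 0), U = (0, 1), V = (1, 4); any affine frame gives the same invariant.
1. C is the centroid of triangle UNP ⇒ C = (1/3, 1/3)
2. S is the midpoint of PN ⇒ S = (1/2, 0)
3. Y lies on line SN with SY:YN = 2:5 ⇒ Y = (9/14, 0)
4. B is where the line through Y parallel to VU meets line SU ⇒ B = (41/70, -6/35)
5. T lies on line SB with ST:TB = 5:4 ⇒ T = (23/42, -2/21)
6. L lies on line BN with BL:LN = 4:3 ⇒ L = (403/490, -18/245)
through Y parallel to TL: direction (202/735, 16/735); meets CS at R = (743/1470, -8/735)
R = C + t·(S−C) with t = 253/245

t = 253/245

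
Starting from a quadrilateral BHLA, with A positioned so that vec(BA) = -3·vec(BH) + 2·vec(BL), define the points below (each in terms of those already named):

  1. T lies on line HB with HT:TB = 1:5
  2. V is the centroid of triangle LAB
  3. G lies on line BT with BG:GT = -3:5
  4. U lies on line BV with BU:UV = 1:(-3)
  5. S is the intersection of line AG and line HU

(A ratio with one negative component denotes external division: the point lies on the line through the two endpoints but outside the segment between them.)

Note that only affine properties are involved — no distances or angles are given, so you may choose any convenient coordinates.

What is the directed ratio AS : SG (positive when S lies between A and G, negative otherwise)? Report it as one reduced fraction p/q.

AS:SG = -8/3

Assign B = (0, 0), H = (1, 0), L = (0, 1), A = (-3, 2) — the answer is frame-independent, so this choice is without loss of generality.
1. T lies on line HB with HT:TB = 1:5 ⇒ T = (5/6, 0)
2. V is the centroid of triangle LAB ⇒ V = (-1, 1)
3. G lies on line BT with BG:GT = -3:5 ⇒ G = (-5/4, 0)
4. U lies on line BV with BU:UV = 1:(-3) ⇒ U = (1/2, -1/2)
5. S is the intersection of line AG and line HU ⇒ S = (-1/5, -6/5)
S = A + t·(G−A) with t = 8/5, so AS:SG = t:(1−t) = 8/5:-3/5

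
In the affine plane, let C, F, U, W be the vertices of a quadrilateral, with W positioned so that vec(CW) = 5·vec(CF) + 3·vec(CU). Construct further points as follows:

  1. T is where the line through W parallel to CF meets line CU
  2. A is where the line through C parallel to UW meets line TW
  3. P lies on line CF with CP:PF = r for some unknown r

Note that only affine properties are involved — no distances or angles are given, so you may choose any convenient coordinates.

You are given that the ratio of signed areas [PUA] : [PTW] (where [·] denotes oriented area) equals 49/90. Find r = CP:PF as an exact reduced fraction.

r = 1/2

Choose coordinates C = (0, 0), F = (1, 0), U = (0, 1), W = (5, 3).
1. T is where the line through W parallel to CF meets line CU ⇒ T = (0, 3)
2. A is where the line through C parallel to UW meets line TW ⇒ A = (15/2, 3)
3. With CP:PF = r, write λ = r/(r+1) so P = C + λ·(F−C); P is affine-linear in λ
Every point depending on P is an affine combination of P and λ-independent points, so each such coordinate is linear in λ; the λ² term in each signed area is a multiple of (F−C)×(F−C) = 0, so 2·[PUA] and 2·[PTW] are each linear in λ. Evaluating at λ=0 and λ=1:
  2·[PUA] = -2·λ − 15/2,   2·[PTW] = -15
So [PUA]:[PTW] = (-2·λ − 15/2) / (-15). Setting this equal to 49/90:
  -2·λ − 15/2 = 49/90·(-15)  ⇒  λ = 1/3
Then r = λ/(1−λ) = (1/3)/(2/3) = 1/2. Check: with r = 1/2, P = (1/3, 0) and [PUA]:[PTW] = 49/90 as required.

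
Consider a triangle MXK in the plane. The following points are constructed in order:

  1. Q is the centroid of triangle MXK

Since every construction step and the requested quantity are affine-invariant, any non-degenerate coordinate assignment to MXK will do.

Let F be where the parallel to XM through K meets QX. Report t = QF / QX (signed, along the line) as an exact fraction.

Work in coordinates with M = (0, 0), X = (1, 0), K = (0, 1).
1. Q is the centroid of triangle MXK ⇒ Q = (1/3, 1/3)
through K parallel to XM: direction (-1, 0); meets QX at F = (-1, 1)
F = Q + t·(X−Q) with t = -2

t = -2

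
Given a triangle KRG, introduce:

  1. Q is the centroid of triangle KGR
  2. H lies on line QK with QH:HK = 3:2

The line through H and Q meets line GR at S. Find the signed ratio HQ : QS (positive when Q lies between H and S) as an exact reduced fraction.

HQ:QS = 6/5

Assign K = (0, 0), R = (1, 0), G = (0, 1) — the answer is frame-independent, so this choice is without loss of generality.
1. Q is the centroid of triangle KGR ⇒ Q = (1/3, 1/3)
2. H lies on line QK with QH:HK = 3:2 ⇒ H = (2/15, 2/15)
line HQ meets GR at S = (1/2, 1/2)
Q = H + t·(S−H) with t = 6/11, so HQ:QS = 6/11:5/11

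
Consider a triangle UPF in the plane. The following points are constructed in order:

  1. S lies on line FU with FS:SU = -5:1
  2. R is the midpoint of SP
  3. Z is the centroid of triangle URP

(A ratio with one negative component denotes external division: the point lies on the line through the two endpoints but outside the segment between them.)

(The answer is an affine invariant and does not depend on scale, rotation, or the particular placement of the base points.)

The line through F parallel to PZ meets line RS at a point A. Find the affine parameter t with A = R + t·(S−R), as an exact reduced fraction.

t = -14

Choose coordinates U = (0, 0), P = (1, 0), F = (0, 1).
1. S lies on line FU with FS:SU = -5:1 ⇒ S = (0, -1/4)
2. R is the midpoint of SP ⇒ R = (1/2, -1/8)
3. Z is the centroid of triangle URP ⇒ Z = (1/2, -1/24)
through F parallel to PZ: direction (-1/2, -1/24); meets RS at A = (15/2, 13/8)
A = R + t·(S−R) with t = -14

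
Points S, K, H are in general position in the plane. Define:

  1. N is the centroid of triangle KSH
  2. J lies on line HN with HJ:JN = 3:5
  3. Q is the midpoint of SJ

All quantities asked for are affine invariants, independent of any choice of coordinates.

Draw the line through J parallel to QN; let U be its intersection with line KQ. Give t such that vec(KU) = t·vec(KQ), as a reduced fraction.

t = 8/3

Set S = (0, 0), K = (1, 0), H = (0, 1); any affine frame gives the same invariant.
1. N is the centroid of triangle KSH ⇒ N = (1/3, 1/3)
2. J lies on line HN with HJ:JN = 3:5 ⇒ J = (1/8, 3/4)
3. Q is the midpoint of SJ ⇒ Q = (1/16, 3/8)
through J parallel to QN: direction (13/48, -1/24); meets KQ at U = (-3/2, 1)
U = K + t·(Q−K) with t = 8/3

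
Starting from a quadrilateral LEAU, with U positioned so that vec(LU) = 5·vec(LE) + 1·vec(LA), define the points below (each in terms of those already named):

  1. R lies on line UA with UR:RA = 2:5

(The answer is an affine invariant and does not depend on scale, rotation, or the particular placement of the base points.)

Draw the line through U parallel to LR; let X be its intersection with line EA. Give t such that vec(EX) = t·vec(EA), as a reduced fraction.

Choose coordinates L = (0, 0), E = (1, 0), A = (0, 1), U = (5, 1).
1. R lies on line UA with UR:RA = 2:5 ⇒ R = (25/7, 1)
through U parallel to LR: direction (25/7, 1); meets EA at X = (35/32, -3/32)
X = E + t·(A−E) with t = -3/32

t = -3/32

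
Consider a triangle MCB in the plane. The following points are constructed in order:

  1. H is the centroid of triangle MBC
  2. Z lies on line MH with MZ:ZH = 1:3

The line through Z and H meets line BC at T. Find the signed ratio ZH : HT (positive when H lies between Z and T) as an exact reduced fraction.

Set M = (0, 0), C = (1, 0), B = (0, 1); any affine frame gives the same invariant.
1. H is the centroid of triangle MBC ⇒ H = (1/3, 1/3)
2. Z lies on line MH with MZ:ZH = 1:3 ⇒ Z = (1/12, 1/12)
line ZH meets BC at T = (1/2, 1/2)
H = Z + t·(T−Z) with t = 3/5, so ZH:HT = 3/5:2/5

ZH:HT = 3/2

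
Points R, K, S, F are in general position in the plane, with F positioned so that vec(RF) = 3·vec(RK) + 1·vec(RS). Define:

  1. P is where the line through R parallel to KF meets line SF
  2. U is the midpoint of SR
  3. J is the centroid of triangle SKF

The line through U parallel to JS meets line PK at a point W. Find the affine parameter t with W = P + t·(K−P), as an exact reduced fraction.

t = 4/5

Choose coordinates R = (0, 0), K = (1, 0), S = (0, 1), F = (3, 1).
1. P is where the line through R parallel to KF meets line SF ⇒ P = (2, 1)
2. U is the midpoint of SR ⇒ U = (0, 1/2)
3. J is the centroid of triangle SKF ⇒ J = (4/3, 2/3)
through U parallel to JS: direction (-4/3, 1/3); meets PK at W = (6/5, 1/5)
W = P + t·(K−P) with t = 4/5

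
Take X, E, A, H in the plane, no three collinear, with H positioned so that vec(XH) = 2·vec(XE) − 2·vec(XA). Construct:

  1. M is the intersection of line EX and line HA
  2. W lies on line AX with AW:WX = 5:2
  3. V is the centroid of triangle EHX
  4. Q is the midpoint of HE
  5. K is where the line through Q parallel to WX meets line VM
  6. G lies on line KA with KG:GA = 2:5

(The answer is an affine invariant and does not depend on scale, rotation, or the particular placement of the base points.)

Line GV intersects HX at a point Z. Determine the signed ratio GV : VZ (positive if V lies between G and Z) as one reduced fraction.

GV:VZ = -1/2

Work in coordinates with X = (0, 0), E = (1, 0), A = (0, 1), H = (2, -2).
1. M is the intersection of line EX and line HA ⇒ M = (2/3, 0)
2. W lies on line AX with AW:WX = 5:2 ⇒ W = (0, 2/7)
3. V is the centroid of triangle EHX ⇒ V = (1, -2/3)
4. Q is the midpoint of HE ⇒ Q = (3/2, -1)
5. K is where the line through Q parallel to WX meets line VM ⇒ K = (3/2, -5/3)
6. G lies on line KA with KG:GA = 2:5 ⇒ G = (15/14, -19/21)
line GV meets HX at Z = (8/7, -8/7)
V = G + t·(Z−G) with t = -1, so GV:VZ = -1:2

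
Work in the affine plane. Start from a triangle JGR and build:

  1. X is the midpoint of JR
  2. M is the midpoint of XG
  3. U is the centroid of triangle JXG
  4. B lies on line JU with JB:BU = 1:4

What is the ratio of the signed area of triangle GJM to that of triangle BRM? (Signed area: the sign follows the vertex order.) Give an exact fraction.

Assign J = (0, 0), G = (1, 0), R = (0, 1) — the answer is frame-independent, so this choice is without loss of generality.
1. X is the midpoint of JR ⇒ X = (0, 1/2)
2. M is the midpoint of XG ⇒ M = (1/2, 1/4)
3. U is the centroid of triangle JXG ⇒ U = (1/3, 1/6)
4. B lies on line JU with JB:BU = 1:4 ⇒ B = (1/15, 1/30)
2·[GJM] = -1/4, 2·[BRM] = -13/30
[GJM]:[BRM] = -1/4:-13/30 = 15/26

[GJM]:[BRM] = 15/26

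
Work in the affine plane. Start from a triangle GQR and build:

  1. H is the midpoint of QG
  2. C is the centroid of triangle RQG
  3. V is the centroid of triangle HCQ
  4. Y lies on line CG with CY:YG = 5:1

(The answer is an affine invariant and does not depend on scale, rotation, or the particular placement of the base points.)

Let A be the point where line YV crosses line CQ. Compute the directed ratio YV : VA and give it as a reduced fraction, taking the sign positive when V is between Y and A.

YV:VA = 4

Set G = (0, 0), Q = (1, 0), R = (0, 1); any affine frame gives the same invariant.
1. H is the midpoint of QG ⇒ H = (1/2, 0)
2. C is the centroid of triangle RQG ⇒ C = (1/3, 1/3)
3. V is the centroid of triangle HCQ ⇒ V = (11/18, 1/9)
4. Y lies on line CG with CY:YG = 5:1 ⇒ Y = (1/18, 1/18)
line YV meets CQ at A = (3/4, 1/8)
V = Y + t·(A−Y) with t = 4/5, so YV:VA = 4/5:1/5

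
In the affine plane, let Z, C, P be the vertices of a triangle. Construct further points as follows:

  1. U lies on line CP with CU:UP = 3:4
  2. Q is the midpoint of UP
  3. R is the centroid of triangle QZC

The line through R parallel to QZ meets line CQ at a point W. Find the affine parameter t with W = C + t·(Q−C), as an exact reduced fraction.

Assign Z = (0, 0), C = (1, 0), P = (0, 1) — the answer is frame-independent, so this choice is without loss of generality.
1. U lies on line CP with CU:UP = 3:4 ⇒ U = (4/7, 3/7)
2. Q is the midpoint of UP ⇒ Q = (2/7, 5/7)
3. R is the centroid of triangle QZC ⇒ R = (3/7, 5/21)
through R parallel to QZ: direction (-2/7, -5/7); meets CQ at W = (11/21, 10/21)
W = C + t·(Q−C) with t = 2/3

t = 2/3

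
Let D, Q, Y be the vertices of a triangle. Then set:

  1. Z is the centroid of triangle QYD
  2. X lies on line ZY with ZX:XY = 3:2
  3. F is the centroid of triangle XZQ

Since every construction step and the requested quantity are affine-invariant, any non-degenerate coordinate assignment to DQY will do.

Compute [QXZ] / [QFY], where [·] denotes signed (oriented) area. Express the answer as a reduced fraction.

[QXZ]:[QFY] = -9/7

Assign D = (0, 0), Q = (1, 0), Y = (0, 1) — the answer is frame-independent, so this choice is without loss of generality.
1. Z is the centroid of triangle QYD ⇒ Z = (1/3, 1/3)
2. X lies on line ZY with ZX:XY = 3:2 ⇒ X = (2/15, 11/15)
3. F is the centroid of triangle XZQ ⇒ F = (22/45, 16/45)
2·[QXZ] = 1/5, 2·[QFY] = -7/45
[QXZ]:[QFY] = 1/5:-7/45 = -9/7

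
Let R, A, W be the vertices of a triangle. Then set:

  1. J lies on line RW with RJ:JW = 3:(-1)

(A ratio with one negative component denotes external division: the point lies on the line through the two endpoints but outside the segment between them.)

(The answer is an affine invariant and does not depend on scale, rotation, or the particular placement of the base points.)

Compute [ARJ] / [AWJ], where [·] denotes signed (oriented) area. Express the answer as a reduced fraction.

Choose coordinates R = (0, 0), A = (1, 0), W = (0, 1).
1. J lies on line RW with RJ:JW = 3:(-1) ⇒ J = (0, 3/2)
2·[ARJ] = -3/2, 2·[AWJ] = -1/2
[ARJ]:[AWJ] = -3/2:-1/2 = 3

[ARJ]:[AWJ] = 3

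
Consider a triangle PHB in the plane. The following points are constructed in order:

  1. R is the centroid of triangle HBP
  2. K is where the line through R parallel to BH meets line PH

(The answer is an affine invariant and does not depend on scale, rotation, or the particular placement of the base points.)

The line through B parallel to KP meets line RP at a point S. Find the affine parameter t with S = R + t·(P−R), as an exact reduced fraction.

Choose coordinates P = (0, 0), H = (1, 0), B = (0, 1).
1. R is the centroid of triangle HBP ⇒ R = (1/3, 1/3)
2. K is where the line through R parallel to BH meets line PH ⇒ K = (2/3, 0)
through B parallel to KP: direction (-2/3, 0); meets RP at S = (1, 1)
S = R + t·(P−R) with t = -2

t = -2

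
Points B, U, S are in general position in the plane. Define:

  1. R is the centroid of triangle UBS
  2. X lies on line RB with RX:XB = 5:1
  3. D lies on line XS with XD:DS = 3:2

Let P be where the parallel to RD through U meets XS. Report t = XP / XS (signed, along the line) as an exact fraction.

t = 23/25

Set B = (0, 0), U = (1, 0), S = (0, 1); any affine frame gives the same invariant.
1. R is the centroid of triangle UBS ⇒ R = (1/3, 1/3)
2. X lies on line RB with RX:XB = 5:1 ⇒ X = (1/18, 1/18)
3. D lies on line XS with XD:DS = 3:2 ⇒ D = (1/45, 28/45)
through U parallel to RD: direction (-14/45, 13/45); meets XS at P = (1/225, 208/225)
P = X + t·(S−X) with t = 23/25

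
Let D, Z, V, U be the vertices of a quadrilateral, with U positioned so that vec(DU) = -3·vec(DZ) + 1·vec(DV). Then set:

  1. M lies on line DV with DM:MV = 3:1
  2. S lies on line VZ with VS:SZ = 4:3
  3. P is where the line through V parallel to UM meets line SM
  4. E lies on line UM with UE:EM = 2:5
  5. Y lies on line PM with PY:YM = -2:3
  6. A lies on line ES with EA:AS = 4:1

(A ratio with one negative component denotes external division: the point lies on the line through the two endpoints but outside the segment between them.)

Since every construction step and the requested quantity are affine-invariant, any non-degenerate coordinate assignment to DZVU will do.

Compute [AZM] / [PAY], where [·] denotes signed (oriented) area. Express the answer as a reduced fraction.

[AZM]:[PAY] = -14/15

Assign D = (0, 0), Z = (1, 0), V = (0, 1), U = (-3, 1) — the answer is frame-independent, so this choice is without loss of generality.
1. M lies on line DV with DM:MV = 3:1 ⇒ M = (0, 3/4)
2. S lies on line VZ with VS:SZ = 4:3 ⇒ S = (4/7, 3/7)
3. P is where the line through V parallel to UM meets line SM ⇒ P = (-12/23, 24/23)
4. E lies on line UM with UE:EM = 2:5 ⇒ E = (-15/7, 13/14)
5. Y lies on line PM with PY:YM = -2:3 ⇒ Y = (-36/23, 75/46)
6. A lies on line ES with EA:AS = 4:1 ⇒ A = (1/35, 37/70)
2·[AZM] = 1/5, 2·[PAY] = -3/14
[AZM]:[PAY] = 1/5:-3/14 = -14/15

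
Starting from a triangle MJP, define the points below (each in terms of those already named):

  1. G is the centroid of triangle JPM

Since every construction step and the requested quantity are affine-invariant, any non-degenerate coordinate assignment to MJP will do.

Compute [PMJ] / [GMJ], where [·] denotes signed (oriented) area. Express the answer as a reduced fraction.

Set M = (0, 0), J = (1, 0), P = (0, 1); any affine frame gives the same invariant.
1. G is the centroid of triangle JPM ⇒ G = (1/3, 1/3)
2·[PMJ] = 1, 2·[GMJ] = 1/3
[PMJ]:[GMJ] = 1:1/3 = 3

[PMJ]:[GMJ] = 3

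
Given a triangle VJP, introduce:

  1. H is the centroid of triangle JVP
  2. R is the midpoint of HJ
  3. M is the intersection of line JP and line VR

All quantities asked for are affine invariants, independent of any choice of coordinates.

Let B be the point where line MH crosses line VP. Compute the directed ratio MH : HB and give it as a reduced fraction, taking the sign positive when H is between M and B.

Choose coordinates V = (0, 0), J = (1, 0), P = (0, 1).
1. H is the centroid of triangle JVP ⇒ H = (1/3, 1/3)
2. R is the midpoint of HJ ⇒ R = (2/3, 1/6)
3. M is the intersection of line JP and line VR ⇒ M = (4/5, 1/5)
line MH meets VP at B = (0, 3/7)
H = M + t·(B−M) with t = 7/12, so MH:HB = 7/12:5/12

MH:HB = 7/5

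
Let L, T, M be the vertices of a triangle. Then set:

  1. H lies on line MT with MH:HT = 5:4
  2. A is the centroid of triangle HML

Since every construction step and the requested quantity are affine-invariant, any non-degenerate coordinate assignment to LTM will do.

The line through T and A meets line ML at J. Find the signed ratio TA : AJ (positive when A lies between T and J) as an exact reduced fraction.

Choose coordinates L = (0, 0), T = (1, 0), M = (0, 1).
1. H lies on line MT with MH:HT = 5:4 ⇒ H = (5/9, 4/9)
2. A is the centroid of triangle HML ⇒ A = (5/27, 13/27)
line TA meets ML at J = (0, 13/22)
A = T + t·(J−T) with t = 22/27, so TA:AJ = 22/27:5/27

TA:AJ = 22/5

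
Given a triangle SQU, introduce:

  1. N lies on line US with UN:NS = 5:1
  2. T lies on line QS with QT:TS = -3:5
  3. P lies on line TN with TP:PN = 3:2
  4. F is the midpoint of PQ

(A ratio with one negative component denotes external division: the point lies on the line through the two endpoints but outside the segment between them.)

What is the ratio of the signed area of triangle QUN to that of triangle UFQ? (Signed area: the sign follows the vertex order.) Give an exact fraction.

Choose coordinates S = (0, 0), Q = (1, 0), U = (0, 1).
1. N lies on line US with UN:NS = 5:1 ⇒ N = (0, 1/6)
2. T lies on line QS with QT:TS = -3:5 ⇒ T = (5/2, 0)
3. P lies on line TN with TP:PN = 3:2 ⇒ P = (1, 1/10)
4. F is the midpoint of PQ ⇒ F = (1, 1/20)
2·[QUN] = 5/6, 2·[UFQ] = -1/20
[QUN]:[UFQ] = 5/6:-1/20 = -50/3

[QUN]:[UFQ] = -50/3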